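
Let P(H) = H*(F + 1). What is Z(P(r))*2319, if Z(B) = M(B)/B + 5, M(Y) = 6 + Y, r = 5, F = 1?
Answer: 76527/5 ≈ 15305.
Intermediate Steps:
P(H) = 2*H (P(H) = H*(1 + 1) = H*2 = 2*H)
Z(B) = 5 + (6 + B)/B (Z(B) = (6 + B)/B + 5 = 5 + (6 + B)/B)
Z(P(r))*2319 = (6 + 6/((2*5)))*2319 = (6 + 6/10)*2319 = (6 + 6*(⅒))*2319 = (6 + ⅗)*2319 = (33/5)*2319 = 76527/5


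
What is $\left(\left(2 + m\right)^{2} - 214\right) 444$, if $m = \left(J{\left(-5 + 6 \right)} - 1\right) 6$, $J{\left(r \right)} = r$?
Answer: $-93240$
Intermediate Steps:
$m = 0$ ($m = \left(\left(-5 + 6\right) - 1\right) 6 = \left(1 - 1\right) 6 = 0 \cdot 6 = 0$)
$\left(\left(2 + m\right)^{2} - 214\right) 444 = \left(\left(2 + 0\right)^{2} - 214\right) 444 = \left(2^{2} - 214\right) 444 = \left(4 - 214\right) 444 = \left(-210\right) 444 = -93240$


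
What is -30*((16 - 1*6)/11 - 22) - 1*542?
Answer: 998/11 ≈ 90.727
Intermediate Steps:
-30*((16 - 1*6)/11 - 22) - 1*542 = -30*((16 - 6)*(1/11) - 22) - 542 = -30*(10*(1/11) - 22) - 542 = -30*(10/11 - 22) - 542 = -30*(-232/11) - 542 = 6960/11 - 542 = 998/11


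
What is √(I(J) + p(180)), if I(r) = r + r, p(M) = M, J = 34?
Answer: 2*√62 ≈ 15.748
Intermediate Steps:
I(r) = 2*r
√(I(J) + p(180)) = √(2*34 + 180) = √(68 + 180) = √248 = 2*√62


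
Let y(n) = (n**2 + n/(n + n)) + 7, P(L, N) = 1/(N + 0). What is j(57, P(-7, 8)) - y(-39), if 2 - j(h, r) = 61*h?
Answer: -10007/2 ≈ -5003.5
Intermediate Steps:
P(L, N) = 1/N
j(h, r) = 2 - 61*h
y(n) = 15/2 + n**2 (y(n) = (n**2 + n/((2*n))) + 7 = (n**2 + (1/(2*n))*n) + 7 = (n**2 + 1/2) + 7 = (1/2 + n**2) + 7 = 15/2 + n**2)
j(57, P(-7, 8)) - y(-39) = (2 - 61*57) - (15/2 + (-39)**2) = (2 - 3477) - (15/2 + 1521) = -3475 - 1*3057/2 = -3475 - 3057/2 = -10007/2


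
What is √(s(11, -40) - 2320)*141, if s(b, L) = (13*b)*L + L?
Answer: 564*I*√505 ≈ 12674.0*I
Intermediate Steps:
s(b, L) = L + 13*L*b (s(b, L) = 13*L*b + L = L + 13*L*b)
√(s(11, -40) - 2320)*141 = √(-40*(1 + 13*11) - 2320)*141 = √(-40*(1 + 143) - 2320)*141 = √(-40*144 - 2320)*141 = √(-5760 - 2320)*141 = √(-8080)*141 = (4*I*√505)*141 = 564*I*√505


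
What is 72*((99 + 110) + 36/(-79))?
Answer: 1186200/79 ≈ 15015.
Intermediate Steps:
72*((99 + 110) + 36/(-79)) = 72*(209 + 36*(-1/79)) = 72*(209 - 36/79) = 72*(16475/79) = 1186200/79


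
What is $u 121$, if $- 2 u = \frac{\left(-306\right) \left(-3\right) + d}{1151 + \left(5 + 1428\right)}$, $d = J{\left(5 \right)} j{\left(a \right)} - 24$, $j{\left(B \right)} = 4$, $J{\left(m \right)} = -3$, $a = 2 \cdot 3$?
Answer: $- \frac{53361}{2584} \approx -20.651$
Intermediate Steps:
$a = 6$
$d = -36$ ($d = \left(-3\right) 4 - 24 = -12 - 24 = -36$)
$u = - \frac{441}{2584}$ ($u = - \frac{\left(\left(-306\right) \left(-3\right) - 36\right) \frac{1}{1151 + \left(5 + 1428\right)}}{2} = - \frac{\left(918 - 36\right) \frac{1}{1151 + 1433}}{2} = - \frac{882 \cdot \frac{1}{2584}}{2} = \left(- \frac{1}{2}\right) \frac{441}{1292} = - \frac{441}{2584} \approx -0.17067$)
$u 121 = \left(- \frac{441}{2584}\right) 121 = - \frac{53361}{2584}$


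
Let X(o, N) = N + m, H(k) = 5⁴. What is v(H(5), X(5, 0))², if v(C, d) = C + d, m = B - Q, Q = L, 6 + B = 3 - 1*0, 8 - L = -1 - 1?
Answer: 374544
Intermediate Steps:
L = 10 (L = 8 - (-1 - 1) = 8 - 1*(-2) = 8 + 2 = 10)
B = -3 (B = -6 + (3 - 1*0) = -6 + (3 + 0) = -6 + 3 = -3)
Q = 10
H(k) = 625
m = -13 (m = -3 - 1*10 = -3 - 10 = -13)
X(o, N) = -13 + N (X(o, N) = N - 13 = -13 + N)
v(H(5), X(5, 0))² = (625 + (-13 + 0))² = (625 - 13)² = 612² = 374544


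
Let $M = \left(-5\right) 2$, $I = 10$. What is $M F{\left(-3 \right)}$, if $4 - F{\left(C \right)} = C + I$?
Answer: $30$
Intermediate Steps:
$F{\left(C \right)} = -6 - C$ ($F{\left(C \right)} = 4 - \left(C + 10\right) = 4 - \left(10 + C\right) = -6 - C$)
$M = -10$
$M F{\left(-3 \right)} = - 10 \left(-6 - -3\right) = - 10 \left(-6 + 3\right) = \left(-10\right) \left(-3\right) = 30$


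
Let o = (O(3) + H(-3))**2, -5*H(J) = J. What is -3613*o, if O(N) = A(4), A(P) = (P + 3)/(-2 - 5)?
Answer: -14452/25 ≈ -578.08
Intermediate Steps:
H(J) = -J/5
A(P) = -3/7 - P/7 (A(P) = (3 + P)/(-7) = (3 + P)*(-1/7) = -3/7 - P/7)
O(N) = -1 (O(N) = -3/7 - 1/7*4 = -3/7 - 4/7 = -1)
o = 4/25 (o = (-1 - 1/5*(-3))**2 = (-1 + 3/5)**2 = (-2/5)**2 = 4/25 ≈ 0.16000)
-3613*o = -3613*4/25 = -14452/25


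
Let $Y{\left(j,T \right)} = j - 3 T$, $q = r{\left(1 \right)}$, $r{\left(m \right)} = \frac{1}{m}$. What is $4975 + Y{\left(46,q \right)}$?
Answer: $5018$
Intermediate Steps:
$q = 1$ ($q = 1^{-1} = 1$)
$4975 + Y{\left(46,q \right)} = 4975 + \left(46 - 3\right) = 4975 + 43 = 5018$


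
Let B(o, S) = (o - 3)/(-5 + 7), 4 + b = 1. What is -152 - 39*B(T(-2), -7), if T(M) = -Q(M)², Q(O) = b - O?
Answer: -74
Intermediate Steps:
b = -3 (b = -4 + 1 = -3)
Q(O) = -3 - O
T(M) = -(-3 - M)²
B(o, S) = -3/2 + o/2 (B(o, S) = (-3 + o)/2 = (-3 + o)*(½) = -3/2 + o/2)
-152 - 39*B(T(-2), -7) = -152 - 39*(-3/2 + (-(3 - 2)²)/2) = -152 - 39*(-3/2 + (-1*1²)/2) = -152 - 39*(-3/2 + (-1*1)/2) = -152 - 39*(-3/2 + (½)*(-1)) = -152 - 39*(-3/2 - ½) = -152 - 39*(-2) = -152 + 78 = -74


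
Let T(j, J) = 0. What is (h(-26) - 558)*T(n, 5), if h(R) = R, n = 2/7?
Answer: 0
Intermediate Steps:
n = 2/7 (n = 2*(⅐) = 2/7 ≈ 0.28571)
(h(-26) - 558)*T(n, 5) = (-26 - 558)*0 = -584*0 = 0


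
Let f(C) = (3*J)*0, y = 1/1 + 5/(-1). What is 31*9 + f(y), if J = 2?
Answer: 279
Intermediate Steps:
y = -4 (y = 1*1 + 5*(-1) = 1 - 5 = -4)
f(C) = 0 (f(C) = (3*2)*0 = 6*0 = 0)
31*9 + f(y) = 31*9 + 0 = 279 + 0 = 279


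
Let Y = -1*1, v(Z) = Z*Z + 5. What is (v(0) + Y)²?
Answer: 16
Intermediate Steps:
v(Z) = 5 + Z² (v(Z) = Z² + 5 = 5 + Z²)
Y = -1
(v(0) + Y)² = ((5 + 0²) - 1)² = ((5 + 0) - 1)² = (5 - 1)² = 4² = 16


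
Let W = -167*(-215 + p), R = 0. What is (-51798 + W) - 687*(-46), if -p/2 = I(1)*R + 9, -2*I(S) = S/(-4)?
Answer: 18715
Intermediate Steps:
I(S) = S/8 (I(S) = -S/(2*(-4)) = -S*(-1)/(2*4) = -(-1)*S/8 = S/8)
p = -18 (p = -2*(((1/8)*1)*0 + 9) = -2*((1/8)*0 + 9) = -2*(0 + 9) = -2*9 = -18)
W = 38911 (W = -167*(-215 - 18) = -167*(-233) = 38911)
(-51798 + W) - 687*(-46) = (-51798 + 38911) - 687*(-46) = -12887 + 31602 = 18715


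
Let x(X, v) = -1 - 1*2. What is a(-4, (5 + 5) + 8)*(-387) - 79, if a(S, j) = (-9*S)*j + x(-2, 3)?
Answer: -249694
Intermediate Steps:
x(X, v) = -3 (x(X, v) = -1 - 2 = -3)
a(S, j) = -3 - 9*S*j (a(S, j) = (-9*S)*j - 3 = -9*S*j - 3 = -3 - 9*S*j)
a(-4, (5 + 5) + 8)*(-387) - 79 = (-3 - 9*(-4)*((5 + 5) + 8))*(-387) - 79 = (-3 - 9*(-4)*(10 + 8))*(-387) - 79 = (-3 - 9*(-4)*18)*(-387) - 79 = (-3 + 648)*(-387) - 79 = 645*(-387) - 79 = -249615 - 79 = -249694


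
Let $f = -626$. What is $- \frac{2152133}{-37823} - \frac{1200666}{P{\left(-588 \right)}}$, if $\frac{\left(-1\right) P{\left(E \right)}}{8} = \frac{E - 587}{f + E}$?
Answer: $\frac{13787839313363}{88884050} \approx 1.5512 \cdot 10^{5}$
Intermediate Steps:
$P{\left(E \right)} = - \frac{8 \left(-587 + E\right)}{-626 + E}$ ($P{\left(E \right)} = - 8 \frac{E - 587}{-626 + E} = - 8 \frac{-587 + E}{-626 + E} = - \frac{8 \left(-587 + E\right)}{-626 + E}$)
$- \frac{2152133}{-37823} - \frac{1200666}{P{\left(-588 \right)}} = - \frac{2152133}{-37823} - \frac{1200666}{8 \frac{1}{-626 - 588} \left(587 - -588\right)} = \left(-2152133\right) \left(- \frac{1}{37823}\right) - \frac{1200666}{8 \frac{1}{-1214} \left(587 + 588\right)} = \frac{2152133}{37823} - \frac{1200666}{8 \left(- \frac{1}{1214}\right) 1175} = \frac{2152133}{37823} - \frac{1200666}{- \frac{4700}{607}} = \frac{2152133}{37823} - - \frac{364402131}{2350} = \frac{2152133}{37823} + \frac{364402131}{2350} = \frac{13787839313363}{88884050}$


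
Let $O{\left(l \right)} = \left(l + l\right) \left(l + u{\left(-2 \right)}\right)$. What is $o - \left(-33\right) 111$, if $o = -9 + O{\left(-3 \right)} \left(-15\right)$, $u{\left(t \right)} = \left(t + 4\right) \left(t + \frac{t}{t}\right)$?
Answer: $3204$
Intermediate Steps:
$u{\left(t \right)} = \left(1 + t\right) \left(4 + t\right)$ ($u{\left(t \right)} = \left(4 + t\right) \left(t + 1\right) = \left(4 + t\right) \left(1 + t\right) = \left(1 + t\right) \left(4 + t\right)$)
$O{\left(l \right)} = 2 l \left(-2 + l\right)$ ($O{\left(l \right)} = \left(l + l\right) \left(l + \left(4 + \left(-2\right)^{2} + 5 \left(-2\right)\right)\right) = 2 l \left(l + \left(4 + 4 - 10\right)\right) = 2 l \left(l - 2\right) = 2 l \left(-2 + l\right)$)
$o = -459$ ($o = -9 + 2 \left(-3\right) \left(-2 - 3\right) \left(-15\right) = -9 + 2 \left(-3\right) \left(-5\right) \left(-15\right) = -9 + 30 \left(-15\right) = -9 - 450 = -459$)
$o - \left(-33\right) 111 = -459 - \left(-33\right) 111 = -459 - -3663 = -459 + 3663 = 3204$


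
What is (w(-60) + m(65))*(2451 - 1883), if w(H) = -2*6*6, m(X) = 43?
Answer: -16472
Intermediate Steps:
w(H) = -72 (w(H) = -12*6 = -72)
(w(-60) + m(65))*(2451 - 1883) = (-72 + 43)*(2451 - 1883) = -29*568 = -16472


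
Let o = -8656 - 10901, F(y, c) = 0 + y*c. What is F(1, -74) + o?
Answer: -19631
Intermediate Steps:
F(y, c) = c*y (F(y, c) = 0 + c*y = c*y)
o = -19557
F(1, -74) + o = -74*1 - 19557 = -74 - 19557 = -19631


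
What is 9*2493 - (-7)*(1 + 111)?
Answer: 23221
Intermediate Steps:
9*2493 - (-7)*(1 + 111) = 22437 - (-7)*112 = 22437 - 1*(-784) = 22437 + 784 = 23221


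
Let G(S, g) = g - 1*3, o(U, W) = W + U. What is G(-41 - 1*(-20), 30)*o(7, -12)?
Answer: -135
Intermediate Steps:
o(U, W) = U + W
G(S, g) = -3 + g (G(S, g) = g - 3 = -3 + g)
G(-41 - 1*(-20), 30)*o(7, -12) = (-3 + 30)*(7 - 12) = 27*(-5) = -135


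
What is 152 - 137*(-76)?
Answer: 10564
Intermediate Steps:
152 - 137*(-76) = 152 + 10412 = 10564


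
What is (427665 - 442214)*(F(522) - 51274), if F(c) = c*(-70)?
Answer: 1277605886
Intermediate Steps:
F(c) = -70*c
(427665 - 442214)*(F(522) - 51274) = (427665 - 442214)*(-70*522 - 51274) = -14549*(-36540 - 51274) = -14549*(-87814) = 1277605886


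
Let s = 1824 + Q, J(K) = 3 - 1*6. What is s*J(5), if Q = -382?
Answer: -4326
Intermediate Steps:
J(K) = -3 (J(K) = 3 - 6 = -3)
s = 1442 (s = 1824 - 382 = 1442)
s*J(5) = 1442*(-3) = -4326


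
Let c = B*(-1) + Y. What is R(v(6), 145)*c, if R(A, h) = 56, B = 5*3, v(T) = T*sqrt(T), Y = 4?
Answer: -616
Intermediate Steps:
v(T) = T**(3/2)
B = 15
c = -11 (c = 15*(-1) + 4 = -15 + 4 = -11)
R(v(6), 145)*c = 56*(-11) = -616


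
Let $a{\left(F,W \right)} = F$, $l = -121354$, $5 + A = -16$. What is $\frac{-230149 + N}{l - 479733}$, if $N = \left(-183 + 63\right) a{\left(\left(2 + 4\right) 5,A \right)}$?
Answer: $\frac{233749}{601087} \approx 0.38888$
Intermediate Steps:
$A = -21$ ($A = -5 - 16 = -21$)
$N = -3600$ ($N = \left(-183 + 63\right) \left(2 + 4\right) 5 = - 120 \cdot 6 \cdot 5 = \left(-120\right) 30 = -3600$)
$\frac{-230149 + N}{l - 479733} = \frac{-230149 - 3600}{-121354 - 479733} = - \frac{233749}{-601087} = \left(-233749\right) \left(- \frac{1}{601087}\right) = \frac{233749}{601087}$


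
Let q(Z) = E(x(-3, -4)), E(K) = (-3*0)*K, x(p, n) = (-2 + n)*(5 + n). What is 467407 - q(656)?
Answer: 467407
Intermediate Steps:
E(K) = 0 (E(K) = 0*K = 0)
q(Z) = 0
467407 - q(656) = 467407 - 1*0 = 467407 + 0 = 467407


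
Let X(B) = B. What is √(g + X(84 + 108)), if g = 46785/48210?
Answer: √1993345298/3214 ≈ 13.891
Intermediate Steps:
g = 3119/3214 (g = 46785*(1/48210) = 3119/3214 ≈ 0.97044)
√(g + X(84 + 108)) = √(3119/3214 + (84 + 108)) = √(3119/3214 + 192) = √(620207/3214) = √1993345298/3214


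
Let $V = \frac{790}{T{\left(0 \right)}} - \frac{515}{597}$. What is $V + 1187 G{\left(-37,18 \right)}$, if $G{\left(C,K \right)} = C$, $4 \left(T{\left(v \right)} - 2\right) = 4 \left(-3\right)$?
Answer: $- \frac{26691788}{597} \approx -44710.0$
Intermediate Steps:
$T{\left(v \right)} = -1$ ($T{\left(v \right)} = 2 + \frac{4 \left(-3\right)}{4} = 2 + \frac{1}{4} \left(-12\right) = 2 - 3 = -1$)
$V = - \frac{472145}{597}$ ($V = \frac{790}{-1} - \frac{515}{597} = 790 \left(-1\right) - \frac{515}{597} = -790 - \frac{515}{597} = - \frac{472145}{597} \approx -790.86$)
$V + 1187 G{\left(-37,18 \right)} = - \frac{472145}{597} + 1187 \left(-37\right) = - \frac{472145}{597} - 43919 = - \frac{26691788}{597}$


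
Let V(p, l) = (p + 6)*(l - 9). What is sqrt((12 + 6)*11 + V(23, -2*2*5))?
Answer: I*sqrt(643) ≈ 25.357*I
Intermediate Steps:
V(p, l) = (-9 + l)*(6 + p) (V(p, l) = (6 + p)*(-9 + l) = (-9 + l)*(6 + p))
sqrt((12 + 6)*11 + V(23, -2*2*5)) = sqrt((12 + 6)*11 + (-54 - 9*23 + 6*(-2*2*5) + (-2*2*5)*23)) = sqrt(18*11 + (-54 - 207 + 6*(-4*5) - 4*5*23)) = sqrt(198 + (-54 - 207 + 6*(-20) - 20*23)) = sqrt(198 + (-54 - 207 - 120 - 460)) = sqrt(198 - 841) = sqrt(-643) = I*sqrt(643)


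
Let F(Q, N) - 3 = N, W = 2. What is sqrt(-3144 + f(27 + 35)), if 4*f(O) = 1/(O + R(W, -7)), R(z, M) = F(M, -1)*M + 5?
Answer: I*sqrt(35325931)/106 ≈ 56.071*I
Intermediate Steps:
F(Q, N) = 3 + N
R(z, M) = 5 + 2*M (R(z, M) = (3 - 1)*M + 5 = 2*M + 5 = 5 + 2*M)
f(O) = 1/(4*(-9 + O)) (f(O) = 1/(4*(O + (5 + 2*(-7)))) = 1/(4*(O + (5 - 14))) = 1/(4*(O - 9)) = 1/(4*(-9 + O)))
sqrt(-3144 + f(27 + 35)) = sqrt(-3144 + 1/(4*(-9 + (27 + 35)))) = sqrt(-3144 + 1/(4*(-9 + 62))) = sqrt(-3144 + (1/4)/53) = sqrt(-3144 + (1/4)*(1/53)) = sqrt(-3144 + 1/212) = sqrt(-666527/212) = I*sqrt(35325931)/106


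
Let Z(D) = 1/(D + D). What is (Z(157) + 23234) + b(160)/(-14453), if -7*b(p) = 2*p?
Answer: 738090804047/31767694 ≈ 23234.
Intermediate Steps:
b(p) = -2*p/7
Z(D) = 1/(2*D)
(Z(157) + 23234) + b(160)/(-14453) = ((½)/157 + 23234) - 2/7*160/(-14453) = ((½)*(1/157) + 23234) - 320/7*(-1/14453) = (1/314 + 23234) + 320/101171 = 7295477/314 + 320/101171 = 738090804047/31767694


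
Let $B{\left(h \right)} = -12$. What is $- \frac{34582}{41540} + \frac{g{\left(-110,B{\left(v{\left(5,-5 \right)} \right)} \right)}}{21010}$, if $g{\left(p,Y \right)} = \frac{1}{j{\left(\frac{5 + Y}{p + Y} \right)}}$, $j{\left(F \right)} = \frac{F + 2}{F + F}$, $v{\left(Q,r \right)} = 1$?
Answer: $- \frac{9118397063}{10953080270} \approx -0.8325$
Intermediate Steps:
$j{\left(F \right)} = \frac{2 + F}{2 F}$
$g{\left(p,Y \right)} = \frac{2 \left(5 + Y\right)}{\left(2 + \frac{5 + Y}{Y + p}\right) \left(Y + p\right)}$ ($g{\left(p,Y \right)} = \frac{1}{\frac{1}{2} \frac{1}{\left(5 + Y\right) \frac{1}{p + Y}} \left(2 + \frac{5 + Y}{p + Y}\right)} = \frac{1}{\frac{1}{2} \frac{1}{\left(5 + Y\right) \frac{1}{Y + p}} \left(2 + \frac{5 + Y}{Y + p}\right)} = \frac{1}{\frac{1}{2} \frac{1}{\frac{1}{Y + p} \left(5 + Y\right)} \left(2 + \frac{5 + Y}{Y + p}\right)} = \frac{1}{\frac{1}{2} \frac{Y + p}{5 + Y} \left(2 + \frac{5 + Y}{Y + p}\right)} = \frac{1}{\frac{1}{2} \frac{1}{5 + Y} \left(2 + \frac{5 + Y}{Y + p}\right) \left(Y + p\right)} = \frac{2 \left(5 + Y\right)}{\left(2 + \frac{5 + Y}{Y + p}\right) \left(Y + p\right)}$)
$- \frac{34582}{41540} + \frac{g{\left(-110,B{\left(v{\left(5,-5 \right)} \right)} \right)}}{21010} = - \frac{34582}{41540} + \frac{2 \frac{1}{5 + 2 \left(-110\right) + 3 \left(-12\right)} \left(5 - 12\right)}{21010} = \left(-34582\right) \frac{1}{41540} + 2 \frac{1}{5 - 220 - 36} \left(-7\right) \frac{1}{21010} = - \frac{17291}{20770} + 2 \frac{1}{-251} \left(-7\right) \frac{1}{21010} = - \frac{17291}{20770} + 2 \left(- \frac{1}{251}\right) \left(-7\right) \frac{1}{21010} = - \frac{17291}{20770} + \frac{14}{251} \cdot \frac{1}{21010} = - \frac{17291}{20770} + \frac{7}{2636755} = - \frac{9118397063}{10953080270}$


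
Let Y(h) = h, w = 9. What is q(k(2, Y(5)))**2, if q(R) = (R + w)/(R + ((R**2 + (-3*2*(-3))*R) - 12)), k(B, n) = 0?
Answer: 9/16 ≈ 0.56250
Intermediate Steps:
q(R) = (9 + R)/(-12 + R**2 + 19*R) (q(R) = (R + 9)/(R + ((R**2 + (-3*2*(-3))*R) - 12)) = (9 + R)/(R + ((R**2 + (-6*(-3))*R) - 12)) = (9 + R)/(R + ((R**2 + 18*R) - 12)) = (9 + R)/(R + (-12 + R**2 + 18*R)) = (9 + R)/(-12 + R**2 + 19*R))
q(k(2, Y(5)))**2 = ((9 + 0)/(-12 + 0**2 + 19*0))**2 = (9/(-12 + 0 + 0))**2 = (9/(-12))**2 = (-1/12*9)**2 = (-3/4)**2 = 9/16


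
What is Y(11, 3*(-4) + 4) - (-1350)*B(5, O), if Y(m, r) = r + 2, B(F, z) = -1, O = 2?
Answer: -1356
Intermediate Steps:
Y(m, r) = 2 + r
Y(11, 3*(-4) + 4) - (-1350)*B(5, O) = (2 + (3*(-4) + 4)) - (-1350)*(-1) = (2 + (-12 + 4)) - 50*27 = (2 - 8) - 1350 = -6 - 1350 = -1356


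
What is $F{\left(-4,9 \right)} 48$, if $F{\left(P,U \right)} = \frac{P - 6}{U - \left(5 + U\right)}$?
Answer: $96$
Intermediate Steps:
$F{\left(P,U \right)} = \frac{6}{5} - \frac{P}{5}$ ($F{\left(P,U \right)} = \frac{-6 + P}{-5} = \left(-6 + P\right) \left(- \frac{1}{5}\right) = \frac{6}{5} - \frac{P}{5}$)
$F{\left(-4,9 \right)} 48 = \left(\frac{6}{5} - - \frac{4}{5}\right) 48 = \left(\frac{6}{5} + \frac{4}{5}\right) 48 = 2 \cdot 48 = 96$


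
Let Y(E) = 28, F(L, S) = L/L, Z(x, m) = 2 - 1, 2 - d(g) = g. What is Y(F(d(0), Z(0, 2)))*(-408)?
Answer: -11424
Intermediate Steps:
d(g) = 2 - g
Z(x, m) = 1
F(L, S) = 1
Y(F(d(0), Z(0, 2)))*(-408) = 28*(-408) = -11424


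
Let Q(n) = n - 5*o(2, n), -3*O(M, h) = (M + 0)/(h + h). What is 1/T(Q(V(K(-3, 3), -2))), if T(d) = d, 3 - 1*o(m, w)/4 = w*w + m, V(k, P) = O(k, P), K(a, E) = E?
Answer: -2/37 ≈ -0.054054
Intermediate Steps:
O(M, h) = -M/(6*h) (O(M, h) = -(M + 0)/(3*(h + h)) = -M/(3*(2*h)) = -M*1/(2*h)/3 = -M/(6*h))
V(k, P) = -k/(6*P)
o(m, w) = 12 - 4*m - 4*w² (o(m, w) = 12 - 4*(w*w + m) = 12 - 4*(w² + m) = 12 - 4*(m + w²) = 12 + (-4*m - 4*w²) = 12 - 4*m - 4*w²)
Q(n) = -20 + n + 20*n² (Q(n) = n - 5*(12 - 4*2 - 4*n²) = n - 5*(12 - 8 - 4*n²) = n - 5*(4 - 4*n²) = n + (-20 + 20*n²) = -20 + n + 20*n²)
1/T(Q(V(K(-3, 3), -2))) = 1/(-20 - ⅙*3/(-2) + 20*(-⅙*3/(-2))²) = 1/(-20 - ⅙*3*(-½) + 20*(-⅙*3*(-½))²) = 1/(-20 + ¼ + 20*(¼)²) = 1/(-20 + ¼ + 20*(1/16)) = 1/(-20 + ¼ + 5/4) = 1/(-37/2) = -2/37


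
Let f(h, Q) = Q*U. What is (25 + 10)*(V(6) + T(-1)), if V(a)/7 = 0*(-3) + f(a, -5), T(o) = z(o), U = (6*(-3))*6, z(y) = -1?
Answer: 132265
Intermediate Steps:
U = -108 (U = -18*6 = -108)
T(o) = -1
f(h, Q) = -108*Q (f(h, Q) = Q*(-108) = -108*Q)
V(a) = 3780 (V(a) = 7*(0*(-3) - 108*(-5)) = 7*(0 + 540) = 7*540 = 3780)
(25 + 10)*(V(6) + T(-1)) = (25 + 10)*(3780 - 1) = 35*3779 = 132265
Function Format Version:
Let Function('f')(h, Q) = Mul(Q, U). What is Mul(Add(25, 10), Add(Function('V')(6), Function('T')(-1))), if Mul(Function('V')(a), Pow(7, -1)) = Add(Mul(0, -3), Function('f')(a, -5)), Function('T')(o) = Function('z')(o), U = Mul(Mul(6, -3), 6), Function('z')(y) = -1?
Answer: 132265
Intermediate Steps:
U = -108 (U = Mul(-18, 6) = -108)
Function('T')(o) = -1
Function('f')(h, Q) = Mul(-108, Q) (Function('f')(h, Q) = Mul(Q, -108) = Mul(-108, Q))
Function('V')(a) = 3780 (Function('V')(a) = Mul(7, Add(Mul(0, -3), Mul(-108, -5))) = Mul(7, Add(0, 540)) = Mul(7, 540) = 3780)
Mul(Add(25, 10), Add(Function('V')(6), Function('T')(-1))) = Mul(Add(25, 10), Add(3780, -1)) = Mul(35, 3779) = 132265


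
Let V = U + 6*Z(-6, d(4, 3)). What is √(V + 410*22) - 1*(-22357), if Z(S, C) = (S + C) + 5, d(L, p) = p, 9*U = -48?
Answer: 22357 + 2*√20310/3 ≈ 22452.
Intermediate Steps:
U = -16/3 (U = (⅑)*(-48) = -16/3 ≈ -5.3333)
Z(S, C) = 5 + C + S (Z(S, C) = (C + S) + 5 = 5 + C + S)
V = 20/3 (V = -16/3 + 6*(5 + 3 - 6) = -16/3 + 6*2 = -16/3 + 12 = 20/3 ≈ 6.6667)
√(V + 410*22) - 1*(-22357) = √(20/3 + 410*22) - 1*(-22357) = √(20/3 + 9020) + 22357 = √(27080/3) + 22357 = 2*√20310/3 + 22357 = 22357 + 2*√20310/3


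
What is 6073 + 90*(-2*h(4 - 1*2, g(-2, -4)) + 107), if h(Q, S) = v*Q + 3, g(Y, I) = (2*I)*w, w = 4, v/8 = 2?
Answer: 9403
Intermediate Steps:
v = 16 (v = 8*2 = 16)
g(Y, I) = 8*I (g(Y, I) = (2*I)*4 = 8*I)
h(Q, S) = 3 + 16*Q (h(Q, S) = 16*Q + 3 = 3 + 16*Q)
6073 + 90*(-2*h(4 - 1*2, g(-2, -4)) + 107) = 6073 + 90*(-2*(3 + 16*(4 - 1*2)) + 107) = 6073 + 90*(-2*(3 + 16*(4 - 2)) + 107) = 6073 + 90*(-2*(3 + 16*2) + 107) = 6073 + 90*(-2*(3 + 32) + 107) = 6073 + 90*(-2*35 + 107) = 6073 + 90*(-70 + 107) = 6073 + 90*37 = 6073 + 3330 = 9403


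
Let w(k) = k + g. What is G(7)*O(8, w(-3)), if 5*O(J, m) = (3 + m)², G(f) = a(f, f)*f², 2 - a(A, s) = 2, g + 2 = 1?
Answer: 0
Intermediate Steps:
g = -1 (g = -2 + 1 = -1)
a(A, s) = 0 (a(A, s) = 2 - 1*2 = 2 - 2 = 0)
w(k) = -1 + k (w(k) = k - 1 = -1 + k)
G(f) = 0 (G(f) = 0*f² = 0)
O(J, m) = (3 + m)²/5
G(7)*O(8, w(-3)) = 0*((3 + (-1 - 3))²/5) = 0*((3 - 4)²/5) = 0*((⅕)*(-1)²) = 0*((⅕)*1) = 0*(⅕) = 0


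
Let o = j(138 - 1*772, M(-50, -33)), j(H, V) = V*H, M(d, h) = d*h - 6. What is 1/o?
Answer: -1/1042296 ≈ -9.5942e-7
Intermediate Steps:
M(d, h) = -6 + d*h
j(H, V) = H*V
o = -1042296 (o = (138 - 1*772)*(-6 - 50*(-33)) = (138 - 772)*(-6 + 1650) = -634*1644 = -1042296)
1/o = 1/(-1042296) = -1/1042296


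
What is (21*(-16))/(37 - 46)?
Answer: 112/3 ≈ 37.333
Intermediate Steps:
(21*(-16))/(37 - 46) = -336/(-9) = -336*(-⅑) = 112/3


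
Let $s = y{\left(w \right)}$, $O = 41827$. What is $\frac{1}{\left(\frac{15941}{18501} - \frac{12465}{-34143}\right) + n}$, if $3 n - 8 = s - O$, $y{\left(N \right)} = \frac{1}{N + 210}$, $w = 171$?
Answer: $- \frac{80223314661}{1118187784239770} \approx -7.1744 \cdot 10^{-5}$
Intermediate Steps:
$y{\left(N \right)} = \frac{1}{210 + N}$
$s = \frac{1}{381}$ ($s = \frac{1}{210 + 171} = \frac{1}{381} \approx 0.0026247$)
$n = - \frac{15933038}{1143}$ ($n = \frac{8}{3} + \frac{\frac{1}{381} - 41827}{3} = \frac{8}{3} + \frac{1}{3} \left(- \frac{15936086}{381}\right) = \frac{8}{3} - \frac{15936086}{1143} = - \frac{15933038}{1143} \approx -13940.0$)
$\frac{1}{\left(\frac{15941}{18501} - \frac{12465}{-34143}\right) + n} = \frac{1}{\left(\frac{15941}{18501} - \frac{12465}{-34143}\right) - \frac{15933038}{1143}} = \frac{1}{\left(15941 \cdot \frac{1}{18501} - - \frac{4155}{11381}\right) - \frac{15933038}{1143}} = \frac{1}{\left(\frac{15941}{18501} + \frac{4155}{11381}\right) - \frac{15933038}{1143}} = \frac{1}{\frac{258296176}{210559881} - \frac{15933038}{1143}} = \frac{1}{- \frac{1118187784239770}{80223314661}} = - \frac{80223314661}{1118187784239770}$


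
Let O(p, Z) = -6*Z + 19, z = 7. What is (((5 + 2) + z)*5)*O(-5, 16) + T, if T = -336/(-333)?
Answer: -598178/111 ≈ -5389.0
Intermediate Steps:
T = 112/111 (T = -336*(-1/333) = 112/111 ≈ 1.0090)
O(p, Z) = 19 - 6*Z
(((5 + 2) + z)*5)*O(-5, 16) + T = (((5 + 2) + 7)*5)*(19 - 6*16) + 112/111 = ((7 + 7)*5)*(19 - 96) + 112/111 = (14*5)*(-77) + 112/111 = 70*(-77) + 112/111 = -5390 + 112/111 = -598178/111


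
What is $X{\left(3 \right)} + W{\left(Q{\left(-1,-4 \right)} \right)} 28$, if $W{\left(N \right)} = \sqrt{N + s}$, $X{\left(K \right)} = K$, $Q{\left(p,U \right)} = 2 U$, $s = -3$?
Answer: $3 + 28 i \sqrt{11} \approx 3.0 + 92.865 i$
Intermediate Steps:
$W{\left(N \right)} = \sqrt{-3 + N}$ ($W{\left(N \right)} = \sqrt{N - 3} = \sqrt{-3 + N}$)
$X{\left(3 \right)} + W{\left(Q{\left(-1,-4 \right)} \right)} 28 = 3 + \sqrt{-3 + 2 \left(-4\right)} 28 = 3 + \sqrt{-3 - 8} \cdot 28 = 3 + \sqrt{-11} \cdot 28 = 3 + i \sqrt{11} \cdot 28 = 3 + 28 i \sqrt{11}$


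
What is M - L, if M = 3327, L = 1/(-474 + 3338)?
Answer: 9528527/2864 ≈ 3327.0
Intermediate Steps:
L = 1/2864 ≈ 0.00034916
M - L = 3327 - 1*1/2864 = 3327 - 1/2864 = 9528527/2864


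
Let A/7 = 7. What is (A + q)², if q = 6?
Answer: 3025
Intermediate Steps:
A = 49 (A = 7*7 = 49)
(A + q)² = (49 + 6)² = 55² = 3025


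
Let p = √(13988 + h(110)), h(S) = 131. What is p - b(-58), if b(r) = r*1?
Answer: 58 + √14119 ≈ 176.82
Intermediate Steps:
b(r) = r
p = √14119 (p = √(13988 + 131) = √14119 ≈ 118.82)
p - b(-58) = √14119 - 1*(-58) = √14119 + 58 = 58 + √14119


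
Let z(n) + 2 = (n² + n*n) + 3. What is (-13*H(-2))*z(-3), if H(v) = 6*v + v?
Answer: 3458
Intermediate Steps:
z(n) = 1 + 2*n² (z(n) = -2 + ((n² + n*n) + 3) = -2 + ((n² + n²) + 3) = -2 + (2*n² + 3) = -2 + (3 + 2*n²) = 1 + 2*n²)
H(v) = 7*v
(-13*H(-2))*z(-3) = (-91*(-2))*(1 + 2*(-3)²) = (-13*(-14))*(1 + 2*9) = 182*(1 + 18) = 182*19 = 3458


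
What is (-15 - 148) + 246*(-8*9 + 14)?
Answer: -14431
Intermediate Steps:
(-15 - 148) + 246*(-8*9 + 14) = -163 + 246*(-72 + 14) = -163 + 246*(-58) = -163 - 14268 = -14431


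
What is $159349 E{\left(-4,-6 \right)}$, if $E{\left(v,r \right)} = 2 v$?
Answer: $-1274792$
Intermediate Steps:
$159349 E{\left(-4,-6 \right)} = 159349 \cdot 2 \left(-4\right) = 159349 \left(-8\right) = -1274792$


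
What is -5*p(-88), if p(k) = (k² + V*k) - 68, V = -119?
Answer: -90740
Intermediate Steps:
p(k) = -68 + k² - 119*k (p(k) = (k² - 119*k) - 68 = -68 + k² - 119*k)
-5*p(-88) = -5*(-68 + (-88)² - 119*(-88)) = -5*(-68 + 7744 + 10472) = -5*18148 = -90740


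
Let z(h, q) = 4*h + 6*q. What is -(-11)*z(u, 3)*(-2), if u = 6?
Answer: -924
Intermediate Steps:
-(-11)*z(u, 3)*(-2) = -(-11)*(4*6 + 6*3)*(-2) = -(-11)*(24 + 18)*(-2) = -(-11)*42*(-2) = -11*(-42)*(-2) = 462*(-2) = -924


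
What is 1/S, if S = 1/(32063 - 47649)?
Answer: -15586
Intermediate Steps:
S = -1/15586 (S = 1/(-15586) = -1/15586 ≈ -6.4160e-5)
1/S = 1/(-1/15586) = -15586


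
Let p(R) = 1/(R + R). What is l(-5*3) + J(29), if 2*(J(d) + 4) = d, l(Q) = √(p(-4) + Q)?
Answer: 21/2 + 11*I*√2/4 ≈ 10.5 + 3.8891*I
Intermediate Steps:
p(R) = 1/(2*R)
l(Q) = √(-⅛ + Q) (l(Q) = √((½)/(-4) + Q) = √((½)*(-¼) + Q) = √(-⅛ + Q))
J(d) = -4 + d/2
l(-5*3) + J(29) = √(-2 + 16*(-5*3))/4 + (-4 + (½)*29) = √(-2 + 16*(-15))/4 + (-4 + 29/2) = √(-2 - 240)/4 + 21/2 = √(-242)/4 + 21/2 = (11*I*√2)/4 + 21/2 = 11*I*√2/4 + 21/2 = 21/2 + 11*I*√2/4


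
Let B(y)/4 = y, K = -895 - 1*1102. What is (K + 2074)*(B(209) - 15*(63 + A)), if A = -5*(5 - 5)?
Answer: -8393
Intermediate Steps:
K = -1997 (K = -895 - 1102 = -1997)
B(y) = 4*y
A = 0 (A = -5*0 = 0)
(K + 2074)*(B(209) - 15*(63 + A)) = (-1997 + 2074)*(4*209 - 15*(63 + 0)) = 77*(836 - 15*63) = 77*(836 - 945) = 77*(-109) = -8393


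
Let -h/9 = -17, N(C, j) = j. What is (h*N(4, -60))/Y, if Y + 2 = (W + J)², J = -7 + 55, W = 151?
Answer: -9180/39599 ≈ -0.23182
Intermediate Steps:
h = 153 (h = -9*(-17) = 153)
J = 48
Y = 39599 (Y = -2 + (151 + 48)² = -2 + 199² = -2 + 39601 = 39599)
(h*N(4, -60))/Y = (153*(-60))/39599 = -9180*1/39599 = -9180/39599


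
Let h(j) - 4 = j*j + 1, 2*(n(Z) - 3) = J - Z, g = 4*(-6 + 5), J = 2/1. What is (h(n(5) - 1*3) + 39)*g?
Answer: -185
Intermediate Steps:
J = 2 (J = 2*1 = 2)
g = -4 (g = 4*(-1) = -4)
n(Z) = 4 - Z/2 (n(Z) = 3 + (2 - Z)/2 = 3 + (1 - Z/2) = 4 - Z/2)
h(j) = 5 + j² (h(j) = 4 + (j*j + 1) = 4 + (j² + 1) = 4 + (1 + j²) = 5 + j²)
(h(n(5) - 1*3) + 39)*g = ((5 + ((4 - ½*5) - 1*3)²) + 39)*(-4) = ((5 + ((4 - 5/2) - 3)²) + 39)*(-4) = ((5 + (3/2 - 3)²) + 39)*(-4) = ((5 + (-3/2)²) + 39)*(-4) = ((5 + 9/4) + 39)*(-4) = (29/4 + 39)*(-4) = (185/4)*(-4) = -185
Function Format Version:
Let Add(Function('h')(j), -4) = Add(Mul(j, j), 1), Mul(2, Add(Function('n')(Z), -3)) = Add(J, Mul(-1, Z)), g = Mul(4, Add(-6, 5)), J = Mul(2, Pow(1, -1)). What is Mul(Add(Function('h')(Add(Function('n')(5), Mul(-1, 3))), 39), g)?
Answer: -185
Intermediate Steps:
J = 2 (J = Mul(2, 1) = 2)
g = -4 (g = Mul(4, -1) = -4)
Function('n')(Z) = Add(4, Mul(Rational(-1, 2), Z)) (Function('n')(Z) = Add(3, Mul(Rational(1, 2), Add(2, Mul(-1, Z)))) = Add(3, Add(1, Mul(Rational(-1, 2), Z))) = Add(4, Mul(Rational(-1, 2), Z)))
Function('h')(j) = Add(5, Pow(j, 2)) (Function('h')(j) = Add(4, Add(Mul(j, j), 1)) = Add(4, Add(Pow(j, 2), 1)) = Add(4, Add(1, Pow(j, 2))) = Add(5, Pow(j, 2)))
Mul(Add(Function('h')(Add(Function('n')(5), Mul(-1, 3))), 39), g) = Mul(Add(Add(5, Pow(Add(Add(4, Mul(Rational(-1, 2), 5)), Mul(-1, 3)), 2)), 39), -4) = Mul(Add(Add(5, Pow(Add(Add(4, Rational(-5, 2)), -3), 2)), 39), -4) = Mul(Add(Add(5, Pow(Add(Rational(3, 2), -3), 2)), 39), -4) = Mul(Add(Add(5, Pow(Rational(-3, 2), 2)), 39), -4) = Mul(Add(Add(5, Rational(9, 4)), 39), -4) = Mul(Add(Rational(29, 4), 39), -4) = Mul(Rational(185, 4), -4) = -185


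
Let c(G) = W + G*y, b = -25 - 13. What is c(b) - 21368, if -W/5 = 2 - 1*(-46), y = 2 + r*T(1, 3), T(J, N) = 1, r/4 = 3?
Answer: -22140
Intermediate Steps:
r = 12 (r = 4*3 = 12)
y = 14 (y = 2 + 12*1 = 2 + 12 = 14)
b = -38
W = -240 (W = -5*(2 - 1*(-46)) = -5*(2 + 46) = -5*48 = -240)
c(G) = -240 + 14*G (c(G) = -240 + G*14 = -240 + 14*G)
c(b) - 21368 = (-240 + 14*(-38)) - 21368 = (-240 - 532) - 21368 = -772 - 21368 = -22140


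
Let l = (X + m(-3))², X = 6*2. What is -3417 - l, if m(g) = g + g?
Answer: -3453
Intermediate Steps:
X = 12
m(g) = 2*g
l = 36 (l = (12 + 2*(-3))² = (12 - 6)² = 6² = 36)
-3417 - l = -3417 - 1*36 = -3417 - 36 = -3453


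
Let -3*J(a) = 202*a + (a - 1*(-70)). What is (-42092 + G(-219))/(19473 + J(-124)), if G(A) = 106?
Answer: -125958/83521 ≈ -1.5081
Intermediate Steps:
J(a) = -70/3 - 203*a/3 (J(a) = -(202*a + (a - 1*(-70)))/3 = -(202*a + (a + 70))/3 = -(202*a + (70 + a))/3 = -(70 + 203*a)/3 = -70/3 - 203*a/3)
(-42092 + G(-219))/(19473 + J(-124)) = (-42092 + 106)/(19473 + (-70/3 - 203/3*(-124))) = -41986/(19473 + (-70/3 + 25172/3)) = -41986/(19473 + 25102/3) = -41986/83521/3 = -41986*3/83521 = -125958/83521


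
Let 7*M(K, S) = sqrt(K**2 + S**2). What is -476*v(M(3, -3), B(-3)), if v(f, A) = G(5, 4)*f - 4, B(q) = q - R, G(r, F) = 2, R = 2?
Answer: 1904 - 408*sqrt(2) ≈ 1327.0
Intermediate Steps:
B(q) = -2 + q (B(q) = q - 1*2 = q - 2 = -2 + q)
M(K, S) = sqrt(K**2 + S**2)/7
v(f, A) = -4 + 2*f (v(f, A) = 2*f - 4 = -4 + 2*f)
-476*v(M(3, -3), B(-3)) = -476*(-4 + 2*(sqrt(3**2 + (-3)**2)/7)) = -476*(-4 + 2*(sqrt(9 + 9)/7)) = -476*(-4 + 2*(sqrt(18)/7)) = -476*(-4 + 2*((3*sqrt(2))/7)) = -476*(-4 + 2*(3*sqrt(2)/7)) = -476*(-4 + 6*sqrt(2)/7) = 1904 - 408*sqrt(2)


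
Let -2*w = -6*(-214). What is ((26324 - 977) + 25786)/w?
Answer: -51133/642 ≈ -79.646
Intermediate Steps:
w = -642 (w = -(-3)*(-214) = -½*1284 = -642)
((26324 - 977) + 25786)/w = ((26324 - 977) + 25786)/(-642) = (25347 + 25786)*(-1/642) = 51133*(-1/642) = -51133/642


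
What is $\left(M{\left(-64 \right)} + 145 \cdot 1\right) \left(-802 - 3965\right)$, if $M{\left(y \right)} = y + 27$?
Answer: $-514836$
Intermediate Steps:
$M{\left(y \right)} = 27 + y$
$\left(M{\left(-64 \right)} + 145 \cdot 1\right) \left(-802 - 3965\right) = \left(\left(27 - 64\right) + 145 \cdot 1\right) \left(-802 - 3965\right) = \left(-37 + 145\right) \left(-4767\right) = 108 \left(-4767\right) = -514836$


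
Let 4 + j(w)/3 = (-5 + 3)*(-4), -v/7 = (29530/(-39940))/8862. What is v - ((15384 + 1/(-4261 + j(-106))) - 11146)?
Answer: -91051974002147/21484660596 ≈ -4238.0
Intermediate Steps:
v = 2953/5056404 (v = -7*29530/(-39940)/8862 = -7*29530*(-1/39940)/8862 = -(-20671)/(3994*8862) = -7*(-2953/35394828) = 2953/5056404 ≈ 0.00058401)
j(w) = 12 (j(w) = -12 + 3*((-5 + 3)*(-4)) = -12 + 3*(-2*(-4)) = -12 + 3*8 = -12 + 24 = 12)
v - ((15384 + 1/(-4261 + j(-106))) - 11146) = 2953/5056404 - ((15384 + 1/(-4261 + 12)) - 11146) = 2953/5056404 - ((15384 + 1/(-4249)) - 11146) = 2953/5056404 - ((15384 - 1/4249) - 11146) = 2953/5056404 - (65366615/4249 - 11146) = 2953/5056404 - 1*18007261/4249 = 2953/5056404 - 18007261/4249 = -91051974002147/21484660596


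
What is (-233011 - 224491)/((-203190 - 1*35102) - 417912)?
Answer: 228751/328102 ≈ 0.69720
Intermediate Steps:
(-233011 - 224491)/((-203190 - 1*35102) - 417912) = -457502/((-203190 - 35102) - 417912) = -457502/(-238292 - 417912) = -457502/(-656204) = -457502*(-1/656204) = 228751/328102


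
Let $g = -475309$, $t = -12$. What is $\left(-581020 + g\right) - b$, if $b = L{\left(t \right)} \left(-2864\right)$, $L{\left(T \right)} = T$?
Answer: $-1090697$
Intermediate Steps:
$b = 34368$ ($b = \left(-12\right) \left(-2864\right) = 34368$)
$\left(-581020 + g\right) - b = \left(-581020 - 475309\right) - 34368 = -1056329 - 34368 = -1090697$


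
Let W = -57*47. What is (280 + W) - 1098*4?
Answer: -6791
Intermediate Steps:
W = -2679
(280 + W) - 1098*4 = (280 - 2679) - 1098*4 = -2399 - 4392 = -6791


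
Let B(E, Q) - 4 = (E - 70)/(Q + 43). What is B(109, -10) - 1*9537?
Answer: -104850/11 ≈ -9531.8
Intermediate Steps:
B(E, Q) = 4 + (-70 + E)/(43 + Q) (B(E, Q) = 4 + (E - 70)/(Q + 43) = 4 + (-70 + E)/(43 + Q))
B(109, -10) - 1*9537 = (102 + 109 + 4*(-10))/(43 - 10) - 1*9537 = (102 + 109 - 40)/33 - 9537 = (1/33)*171 - 9537 = 57/11 - 9537 = -104850/11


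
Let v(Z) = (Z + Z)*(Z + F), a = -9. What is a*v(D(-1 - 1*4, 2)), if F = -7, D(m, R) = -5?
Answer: -1080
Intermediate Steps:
v(Z) = 2*Z*(-7 + Z) (v(Z) = (Z + Z)*(Z - 7) = (2*Z)*(-7 + Z) = 2*Z*(-7 + Z))
a*v(D(-1 - 1*4, 2)) = -18*(-5)*(-7 - 5) = -18*(-5)*(-12) = -9*120 = -1080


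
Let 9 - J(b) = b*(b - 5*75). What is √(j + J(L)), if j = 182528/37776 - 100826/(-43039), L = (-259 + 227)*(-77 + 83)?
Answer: I*√1123921749653047355313/101615079 ≈ 329.92*I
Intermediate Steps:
L = -192 (L = -32*6 = -192)
j = 729039098/101615079 (j = 182528*(1/37776) - 100826*(-1/43039) = 11408/2361 + 100826/43039 = 729039098/101615079 ≈ 7.1745)
J(b) = 9 - b*(-375 + b) (J(b) = 9 - b*(b - 5*75) = 9 - b*(b - 375) = 9 - b*(-375 + b))
√(j + J(L)) = √(729039098/101615079 + (9 - 1*(-192)² + 375*(-192))) = √(729039098/101615079 + (9 - 1*36864 - 72000)) = √(729039098/101615079 + (9 - 36864 - 72000)) = √(729039098/101615079 - 108855) = √(-11060580385447/101615079) = I*√1123921749653047355313/101615079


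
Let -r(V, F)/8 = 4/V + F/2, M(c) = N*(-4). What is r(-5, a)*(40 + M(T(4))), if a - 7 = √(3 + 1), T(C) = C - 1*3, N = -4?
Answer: -8288/5 ≈ -1657.6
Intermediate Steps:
T(C) = -3 + C (T(C) = C - 3 = -3 + C)
M(c) = 16 (M(c) = -4*(-4) = 16)
a = 9 (a = 7 + √(3 + 1) = 7 + √4 = 7 + 2 = 9)
r(V, F) = -32/V - 4*F (r(V, F) = -8*(4/V + F/2) = -8*(F/2 + 4/V) = -32/V - 4*F)
r(-5, a)*(40 + M(T(4))) = (-32/(-5) - 4*9)*(40 + 16) = (-32*(-⅕) - 36)*56 = (32/5 - 36)*56 = -148/5*56 = -8288/5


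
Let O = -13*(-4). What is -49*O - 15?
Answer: -2563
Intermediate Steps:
O = 52
-49*O - 15 = -49*52 - 15 = -2548 - 15 = -2563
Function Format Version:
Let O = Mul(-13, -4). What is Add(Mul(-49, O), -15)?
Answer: -2563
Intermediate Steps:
O = 52
Add(Mul(-49, O), -15) = Add(Mul(-49, 52), -15) = Add(-2548, -15) = -2563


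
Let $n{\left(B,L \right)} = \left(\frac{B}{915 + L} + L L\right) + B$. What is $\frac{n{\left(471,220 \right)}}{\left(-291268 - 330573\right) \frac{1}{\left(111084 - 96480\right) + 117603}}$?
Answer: $- \frac{7333397486592}{705789535} \approx -10390.0$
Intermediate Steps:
$n{\left(B,L \right)} = B + L^{2} + \frac{B}{915 + L}$ ($n{\left(B,L \right)} = \left(\frac{B}{915 + L} + L^{2}\right) + B = \left(L^{2} + \frac{B}{915 + L}\right) + B = B + L^{2} + \frac{B}{915 + L}$)
$\frac{n{\left(471,220 \right)}}{\left(-291268 - 330573\right) \frac{1}{\left(111084 - 96480\right) + 117603}} = \frac{\frac{1}{915 + 220} \left(220^{3} + 915 \cdot 220^{2} + 916 \cdot 471 + 471 \cdot 220\right)}{\left(-291268 - 330573\right) \frac{1}{\left(111084 - 96480\right) + 117603}} = \frac{\frac{1}{1135} \left(10648000 + 915 \cdot 48400 + 431436 + 103620\right)}{\left(-621841\right) \frac{1}{\left(111084 - 96480\right) + 117603}} = \frac{\frac{1}{1135} \left(10648000 + 44286000 + 431436 + 103620\right)}{\left(-621841\right) \frac{1}{14604 + 117603}} = \frac{\frac{1}{1135} \cdot 55469056}{\left(-621841\right) \frac{1}{132207}} = \frac{55469056}{1135 \left(\left(-621841\right) \frac{1}{132207}\right)} = \frac{55469056}{1135 \left(- \frac{621841}{132207}\right)} = \frac{55469056}{1135} \left(- \frac{132207}{621841}\right) = - \frac{7333397486592}{705789535}$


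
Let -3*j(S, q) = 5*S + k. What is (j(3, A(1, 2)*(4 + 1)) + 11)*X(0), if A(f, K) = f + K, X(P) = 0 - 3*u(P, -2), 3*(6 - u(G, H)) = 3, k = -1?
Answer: -95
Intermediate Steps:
u(G, H) = 5 (u(G, H) = 6 - ⅓*3 = 6 - 1 = 5)
X(P) = -15 (X(P) = 0 - 3*5 = 0 - 15 = -15)
A(f, K) = K + f
j(S, q) = ⅓ - 5*S/3 (j(S, q) = -(5*S - 1)/3 = -(-1 + 5*S)/3 = ⅓ - 5*S/3)
(j(3, A(1, 2)*(4 + 1)) + 11)*X(0) = ((⅓ - 5/3*3) + 11)*(-15) = ((⅓ - 5) + 11)*(-15) = (-14/3 + 11)*(-15) = (19/3)*(-15) = -95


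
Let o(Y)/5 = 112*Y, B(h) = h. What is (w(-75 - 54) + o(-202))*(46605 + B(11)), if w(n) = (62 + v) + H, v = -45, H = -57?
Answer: -5275066560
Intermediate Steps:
o(Y) = 560*Y (o(Y) = 5*(112*Y) = 560*Y)
w(n) = -40 (w(n) = (62 - 45) - 57 = 17 - 57 = -40)
(w(-75 - 54) + o(-202))*(46605 + B(11)) = (-40 + 560*(-202))*(46605 + 11) = (-40 - 113120)*46616 = -113160*46616 = -5275066560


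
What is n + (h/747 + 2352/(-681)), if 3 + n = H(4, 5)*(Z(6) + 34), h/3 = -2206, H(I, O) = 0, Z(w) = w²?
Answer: -865547/56523 ≈ -15.313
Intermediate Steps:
h = -6618 (h = 3*(-2206) = -6618)
n = -3 (n = -3 + 0*(6² + 34) = -3 + 0*(36 + 34) = -3 + 0*70 = -3 + 0 = -3)
n + (h/747 + 2352/(-681)) = -3 + (-6618/747 + 2352/(-681)) = -3 + (-6618*1/747 + 2352*(-1/681)) = -3 + (-2206/249 - 784/227) = -3 - 695978/56523 = -865547/56523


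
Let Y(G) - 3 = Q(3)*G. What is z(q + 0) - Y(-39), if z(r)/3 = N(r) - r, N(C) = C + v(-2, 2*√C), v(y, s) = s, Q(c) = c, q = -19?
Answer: 114 + 6*I*√19 ≈ 114.0 + 26.153*I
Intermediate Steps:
Y(G) = 3 + 3*G
N(C) = C + 2*√C
z(r) = 6*√r (z(r) = 3*((r + 2*√r) - r) = 3*(2*√r) = 6*√r)
z(q + 0) - Y(-39) = 6*√(-19 + 0) - (3 + 3*(-39)) = 6*√(-19) - (3 - 117) = 6*(I*√19) - 1*(-114) = 6*I*√19 + 114 = 114 + 6*I*√19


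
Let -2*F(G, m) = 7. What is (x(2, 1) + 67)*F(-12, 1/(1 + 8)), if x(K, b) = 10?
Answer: -539/2 ≈ -269.50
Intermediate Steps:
F(G, m) = -7/2 (F(G, m) = -1/2*7 = -7/2)
(x(2, 1) + 67)*F(-12, 1/(1 + 8)) = (10 + 67)*(-7/2) = 77*(-7/2) = -539/2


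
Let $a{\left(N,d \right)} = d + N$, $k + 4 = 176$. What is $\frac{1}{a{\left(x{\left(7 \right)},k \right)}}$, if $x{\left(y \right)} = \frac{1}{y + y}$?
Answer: $\frac{14}{2409} \approx 0.0058115$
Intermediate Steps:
$k = 172$ ($k = -4 + 176 = 172$)
$x{\left(y \right)} = \frac{1}{2 y}$
$a{\left(N,d \right)} = N + d$
$\frac{1}{a{\left(x{\left(7 \right)},k \right)}} = \frac{1}{\frac{1}{2 \cdot 7} + 172} = \frac{1}{\frac{1}{2} \cdot \frac{1}{7} + 172} = \frac{1}{\frac{1}{14} + 172} = \frac{1}{\frac{2409}{14}} = \frac{14}{2409}$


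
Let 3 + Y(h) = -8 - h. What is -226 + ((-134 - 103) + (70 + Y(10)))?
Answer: -414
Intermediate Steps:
Y(h) = -11 - h (Y(h) = -3 + (-8 - h) = -11 - h)
-226 + ((-134 - 103) + (70 + Y(10))) = -226 + ((-134 - 103) + (70 + (-11 - 1*10))) = -226 + (-237 + (70 + (-11 - 10))) = -226 + (-237 + (70 - 21)) = -226 + (-237 + 49) = -226 - 188 = -414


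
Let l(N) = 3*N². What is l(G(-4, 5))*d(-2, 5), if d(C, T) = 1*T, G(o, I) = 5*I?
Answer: 9375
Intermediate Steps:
d(C, T) = T
l(G(-4, 5))*d(-2, 5) = (3*(5*5)²)*5 = (3*25²)*5 = (3*625)*5 = 1875*5 = 9375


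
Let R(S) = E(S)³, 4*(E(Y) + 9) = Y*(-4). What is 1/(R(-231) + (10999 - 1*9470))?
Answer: 1/10942577 ≈ 9.1386e-8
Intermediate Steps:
E(Y) = -9 - Y (E(Y) = -9 + (Y*(-4))/4 = -9 + (-4*Y)/4 = -9 - Y)
R(S) = (-9 - S)³
1/(R(-231) + (10999 - 1*9470)) = 1/(-(9 - 231)³ + (10999 - 1*9470)) = 1/(-1*(-222)³ + (10999 - 9470)) = 1/(-1*(-10941048) + 1529) = 1/(10941048 + 1529) = 1/10942577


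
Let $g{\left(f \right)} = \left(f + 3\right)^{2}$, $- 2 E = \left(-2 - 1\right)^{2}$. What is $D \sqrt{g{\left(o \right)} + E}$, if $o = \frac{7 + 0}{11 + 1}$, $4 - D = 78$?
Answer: $- \frac{37 \sqrt{1201}}{6} \approx -213.71$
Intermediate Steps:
$D = -74$ ($D = 4 - 78 = -74$)
$E = - \frac{9}{2}$ ($E = - \frac{\left(-2 - 1\right)^{2}}{2} = - \frac{\left(-3\right)^{2}}{2} = \left(- \frac{1}{2}\right) 9 = - \frac{9}{2} \approx -4.5$)
$o = \frac{7}{12} \approx 0.58333$
$g{\left(f \right)} = \left(3 + f\right)^{2}$
$D \sqrt{g{\left(o \right)} + E} = - 74 \sqrt{\left(3 + \frac{7}{12}\right)^{2} - \frac{9}{2}} = - 74 \sqrt{\left(\frac{43}{12}\right)^{2} - \frac{9}{2}} = - 74 \sqrt{\frac{1849}{144} - \frac{9}{2}} = - 74 \sqrt{\frac{1201}{144}} = - 74 \frac{\sqrt{1201}}{12} = - \frac{37 \sqrt{1201}}{6}$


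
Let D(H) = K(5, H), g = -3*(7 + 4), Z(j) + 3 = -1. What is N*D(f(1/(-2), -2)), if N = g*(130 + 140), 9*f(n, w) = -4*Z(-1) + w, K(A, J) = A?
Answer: -44550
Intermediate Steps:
Z(j) = -4 (Z(j) = -3 - 1 = -4)
f(n, w) = 16/9 + w/9 (f(n, w) = (-4*(-4) + w)/9 = (16 + w)/9 = 16/9 + w/9)
g = -33 (g = -3*11 = -33)
D(H) = 5
N = -8910 (N = -33*(130 + 140) = -33*270 = -8910)
N*D(f(1/(-2), -2)) = -8910*5 = -44550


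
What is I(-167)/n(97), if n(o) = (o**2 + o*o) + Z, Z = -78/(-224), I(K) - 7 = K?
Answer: -3584/421531 ≈ -0.0085023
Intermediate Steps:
I(K) = 7 + K
Z = 39/112 (Z = -78*(-1/224) = 39/112 ≈ 0.34821)
n(o) = 39/112 + 2*o**2 (n(o) = (o**2 + o*o) + 39/112 = (o**2 + o**2) + 39/112 = 2*o**2 + 39/112 = 39/112 + 2*o**2)
I(-167)/n(97) = (7 - 167)/(39/112 + 2*97**2) = -160/(39/112 + 2*9409) = -160/(39/112 + 18818) = -160/2107655/112 = -160*112/2107655 = -3584/421531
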